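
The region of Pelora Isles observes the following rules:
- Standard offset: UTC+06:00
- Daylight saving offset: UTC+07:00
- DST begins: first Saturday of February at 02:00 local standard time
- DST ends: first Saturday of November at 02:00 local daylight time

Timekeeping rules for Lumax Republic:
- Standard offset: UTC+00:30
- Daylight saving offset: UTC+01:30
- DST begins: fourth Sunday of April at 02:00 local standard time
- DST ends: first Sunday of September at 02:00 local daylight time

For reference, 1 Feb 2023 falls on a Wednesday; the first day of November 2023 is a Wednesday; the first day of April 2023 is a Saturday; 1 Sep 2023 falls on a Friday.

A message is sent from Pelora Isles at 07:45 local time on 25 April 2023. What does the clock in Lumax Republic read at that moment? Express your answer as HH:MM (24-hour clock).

1 February 2023 is a Wednesday, so the first Saturday is February 4.
1 November 2023 is a Wednesday, so the first Saturday is November 4.
Daylight saving runs 4 February – 4 November; 25 April 2023 is inside that window, so Pelora Isles is at UTC+07:00.
07:45 Pelora Isles − 7h = 00:45 UTC.
1 April 2023 is a Saturday, so the first Sunday is April 2 and the fourth is April 23.
1 September 2023 is a Friday, so the first Sunday is September 3.
At the standard offset (UTC+00:30), 00:45 UTC + 0h30m = 01:15 Lumax Republic standard time.
The standard-time date in Lumax Republic, 25 April 2023, lies within the daylight-saving period (23 April – 3 September), so Lumax Republic is on daylight time, UTC+01:30.
00:45 UTC + 1h30m = 02:15 Lumax Republic.

02:15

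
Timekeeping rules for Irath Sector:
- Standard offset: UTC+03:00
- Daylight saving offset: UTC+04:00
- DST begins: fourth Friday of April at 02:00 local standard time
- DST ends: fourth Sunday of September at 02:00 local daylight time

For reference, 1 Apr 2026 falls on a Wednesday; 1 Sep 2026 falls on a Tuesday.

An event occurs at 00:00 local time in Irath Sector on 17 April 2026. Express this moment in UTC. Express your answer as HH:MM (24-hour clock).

1 April 2026 is a Wednesday, so the first Friday is April 3 and the fourth is April 24.
1 September 2026 is a Tuesday, so the first Sunday is September 6 and the fourth is September 27.
17 April 2026 is outside the daylight-saving period (24 April – 27 September), so Irath Sector is on standard time, UTC+03:00.
00:00 local − 3h = 21:00 UTC (rolling into the previous day, 16 April 2026).

21:00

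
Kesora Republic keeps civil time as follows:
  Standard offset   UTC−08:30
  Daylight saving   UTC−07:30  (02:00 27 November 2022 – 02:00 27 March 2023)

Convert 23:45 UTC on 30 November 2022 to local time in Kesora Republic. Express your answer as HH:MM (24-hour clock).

16:15

At the standard offset (UTC−08:30), 23:45 UTC − 8h30m = 15:15 Kesora Republic standard time.
The standard-time date in Kesora Republic, 30 November 2022, lies within the daylight-saving period (27 November 2022 – 27 March 2023), so Kesora Republic is on daylight time, UTC−07:30.
23:45 UTC − 7h30m = 16:15 local.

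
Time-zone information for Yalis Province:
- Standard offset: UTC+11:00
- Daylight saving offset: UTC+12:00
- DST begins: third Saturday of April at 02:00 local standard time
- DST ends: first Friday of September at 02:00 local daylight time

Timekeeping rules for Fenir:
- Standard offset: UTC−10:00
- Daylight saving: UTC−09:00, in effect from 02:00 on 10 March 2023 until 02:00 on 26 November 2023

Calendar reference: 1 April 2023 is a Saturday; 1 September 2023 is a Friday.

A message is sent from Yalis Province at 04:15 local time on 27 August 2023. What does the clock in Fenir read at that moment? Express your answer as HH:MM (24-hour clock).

07:15

1 April 2023 is a Saturday, so the first Saturday is April 1 and the third is April 15.
1 September 2023 is a Friday, so the first Friday is September 1.
27 August 2023 lies within the daylight-saving period (15 April – 1 September), so Yalis Province is on daylight time, UTC+12:00.
04:15 Yalis Province − 12h = 16:15 UTC (rolling into the previous day, 26 August 2023).
At the standard offset (UTC−10:00), 16:15 UTC − 10h = 06:15 Fenir standard time.
The standard-time date in Fenir, 26 August 2023, falls between 10 March and 26 November, so daylight saving is in effect and Fenir is at UTC−09:00.
16:15 UTC − 9h = 07:15 Fenir.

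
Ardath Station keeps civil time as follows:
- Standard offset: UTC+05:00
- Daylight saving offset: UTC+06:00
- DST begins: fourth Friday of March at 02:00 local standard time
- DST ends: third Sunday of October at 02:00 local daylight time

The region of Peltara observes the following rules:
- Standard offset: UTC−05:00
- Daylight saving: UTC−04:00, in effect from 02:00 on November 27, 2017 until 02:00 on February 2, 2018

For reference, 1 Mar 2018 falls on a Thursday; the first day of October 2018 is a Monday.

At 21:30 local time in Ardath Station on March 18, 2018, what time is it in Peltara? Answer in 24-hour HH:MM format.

11:30

1 March 2018 is a Thursday, so the first Friday is March 2 and the fourth is March 23.
1 October 2018 is a Monday, so the first Sunday is October 7 and the third is October 21.
March 18, 2018 is outside the daylight-saving period (23 March – 21 October), so Ardath Station is on standard time, UTC+05:00.
21:30 Ardath Station − 5h = 16:30 UTC.
At the standard offset (UTC−05:00), 16:30 UTC − 5h = 11:30 Peltara standard time.
The standard-time date in Peltara, March 18, 2018, is outside the daylight-saving period (27 November 2017 – 2 February 2018), so Peltara is on standard time, UTC−05:00.
16:30 UTC − 5h = 11:30 Peltara.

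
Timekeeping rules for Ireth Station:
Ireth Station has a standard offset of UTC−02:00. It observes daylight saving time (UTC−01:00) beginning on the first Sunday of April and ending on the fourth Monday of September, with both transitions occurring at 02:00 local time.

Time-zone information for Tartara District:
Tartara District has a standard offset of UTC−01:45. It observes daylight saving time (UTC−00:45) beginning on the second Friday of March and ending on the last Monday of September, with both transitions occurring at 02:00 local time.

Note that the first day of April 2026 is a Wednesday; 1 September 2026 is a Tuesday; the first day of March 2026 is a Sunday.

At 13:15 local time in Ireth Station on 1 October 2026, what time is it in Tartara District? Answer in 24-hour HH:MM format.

13:30

1 April 2026 is a Wednesday, so the first Sunday is April 5.
1 September 2026 is a Tuesday, so the first Monday is September 7 and the fourth is September 28.
1 October 2026 is outside the daylight-saving period (5 April – 28 September), so Ireth Station is on standard time, UTC−02:00.
13:15 Ireth Station + 2h = 15:15 UTC.
1 March 2026 is a Sunday, so the first Friday is March 6 and the second is March 13.
1 September 2026 is a Tuesday, so Mondays fall on 7, 14, 21, 28; the last is September 28.
At the standard offset (UTC−01:45), 15:15 UTC − 1h45m = 13:30 Tartara District standard time.
The standard-time date in Tartara District, 1 October 2026, does not fall between 13 March and 28 September, so daylight saving is not in effect and Tartara District is at UTC−01:45.
15:15 UTC − 1h45m = 13:30 Tartara District.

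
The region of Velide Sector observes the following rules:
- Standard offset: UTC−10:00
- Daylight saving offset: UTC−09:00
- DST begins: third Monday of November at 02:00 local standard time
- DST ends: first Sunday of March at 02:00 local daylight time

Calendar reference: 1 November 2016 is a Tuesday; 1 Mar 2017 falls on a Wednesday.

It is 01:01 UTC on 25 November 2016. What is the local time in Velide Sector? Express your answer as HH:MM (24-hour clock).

16:01

1 November 2016 is a Tuesday, so the first Monday is November 7 and the third is November 21.
1 March 2017 is a Wednesday, so the first Sunday is March 5.
At the standard offset (UTC−10:00), 01:01 UTC − 10h = 15:01 Velide Sector standard time (rolling into the previous day, 24 November 2016).
Daylight saving runs 21 November 2016 – 5 March 2017; the standard-time date in Velide Sector, 24 November 2016, is inside that window, so Velide Sector is at UTC−09:00.
01:01 UTC − 9h = 16:01 local (rolling into the previous day, 24 November 2016).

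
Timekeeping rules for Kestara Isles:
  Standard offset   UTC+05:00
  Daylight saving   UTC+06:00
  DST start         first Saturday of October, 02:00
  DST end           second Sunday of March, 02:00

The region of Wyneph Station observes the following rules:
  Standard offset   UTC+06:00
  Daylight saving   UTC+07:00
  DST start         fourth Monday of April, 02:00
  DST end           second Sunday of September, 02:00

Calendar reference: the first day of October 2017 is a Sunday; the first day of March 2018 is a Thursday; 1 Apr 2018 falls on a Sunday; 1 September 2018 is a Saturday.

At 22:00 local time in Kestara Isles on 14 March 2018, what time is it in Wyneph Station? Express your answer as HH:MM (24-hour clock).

23:00

1 October 2017 is a Sunday, so the first Saturday is October 7.
1 March 2018 is a Thursday, so the first Sunday is March 4 and the second is March 11.
Daylight saving runs 7 October 2017 – 11 March 2018; 14 March 2018 is outside that window, so Kestara Isles is on standard time at UTC+05:00.
22:00 Kestara Isles − 5h = 17:00 UTC.
1 April 2018 is a Sunday, so the first Monday is April 2 and the fourth is April 23.
1 September 2018 is a Saturday, so the first Sunday is September 2 and the second is September 9.
At the standard offset (UTC+06:00), 17:00 UTC + 6h = 23:00 Wyneph Station standard time.
Daylight saving runs 23 April – 9 September; the standard-time date in Wyneph Station, 14 March 2018, is outside that window, so Wyneph Station is on standard time at UTC+06:00.
17:00 UTC + 6h = 23:00 Wyneph Station.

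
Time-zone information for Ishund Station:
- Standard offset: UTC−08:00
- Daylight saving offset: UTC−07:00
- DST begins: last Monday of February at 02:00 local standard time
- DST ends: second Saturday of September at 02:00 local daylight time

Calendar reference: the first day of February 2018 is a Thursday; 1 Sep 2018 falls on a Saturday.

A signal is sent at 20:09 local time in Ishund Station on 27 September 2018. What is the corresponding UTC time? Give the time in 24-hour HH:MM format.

04:09

1 February 2018 is a Thursday, so Mondays fall on 5, 12, 19, 26; the last is February 26.
1 September 2018 is a Saturday, so the first Saturday is September 1 and the second is September 8.
27 September 2018 is outside the daylight-saving period (26 February – 8 September), so Ishund Station is on standard time, UTC−08:00.
20:09 local + 8h = 04:09 UTC (rolling into the next day, 28 September 2018).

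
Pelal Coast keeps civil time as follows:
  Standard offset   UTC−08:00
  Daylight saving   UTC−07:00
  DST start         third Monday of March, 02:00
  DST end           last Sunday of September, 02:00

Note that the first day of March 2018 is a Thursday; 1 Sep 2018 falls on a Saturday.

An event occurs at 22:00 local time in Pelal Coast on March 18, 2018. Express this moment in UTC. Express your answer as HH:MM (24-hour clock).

1 March 2018 is a Thursday, so the first Monday is March 5 and the third is March 19.
1 September 2018 is a Saturday, so Sundays fall on 2, 9, 16, 23, 30; the last is September 30.
Daylight saving runs 19 March – 30 September; March 18, 2018 is outside that window, so Pelal Coast is on standard time at UTC−08:00.
22:00 local + 8h = 06:00 UTC (rolling into the next day, 19 March 2018).

06:00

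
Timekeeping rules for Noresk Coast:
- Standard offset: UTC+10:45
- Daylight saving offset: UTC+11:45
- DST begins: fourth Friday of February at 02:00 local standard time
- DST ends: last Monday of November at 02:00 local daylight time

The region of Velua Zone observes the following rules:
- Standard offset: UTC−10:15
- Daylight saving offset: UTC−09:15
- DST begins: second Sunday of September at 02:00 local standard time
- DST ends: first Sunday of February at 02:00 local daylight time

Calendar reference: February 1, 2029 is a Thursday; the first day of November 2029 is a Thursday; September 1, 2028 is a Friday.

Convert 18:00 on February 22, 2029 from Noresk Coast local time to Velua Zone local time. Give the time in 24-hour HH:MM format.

21:00

1 February 2029 is a Thursday, so the first Friday is February 2 and the fourth is February 23.
1 November 2029 is a Thursday, so Mondays fall on 5, 12, 19, 26; the last is November 26.
February 22, 2029 is outside the daylight-saving period (23 February – 26 November), so Noresk Coast is on standard time, UTC+10:45.
18:00 Noresk Coast − 10h45m = 07:15 UTC.
1 September 2028 is a Friday, so the first Sunday is September 3 and the second is September 10.
1 February 2029 is a Thursday, so the first Sunday is February 4.
At the standard offset (UTC−10:15), 07:15 UTC − 10h15m = 21:00 Velua Zone standard time (rolling into the previous day, 21 February 2029).
The standard-time date in Velua Zone, February 21, 2029, does not fall between 10 September 2028 and 4 February 2029, so daylight saving is not in effect and Velua Zone is at UTC−10:15.
07:15 UTC − 10h15m = 21:00 Velua Zone (rolling into the previous day, 21 February 2029).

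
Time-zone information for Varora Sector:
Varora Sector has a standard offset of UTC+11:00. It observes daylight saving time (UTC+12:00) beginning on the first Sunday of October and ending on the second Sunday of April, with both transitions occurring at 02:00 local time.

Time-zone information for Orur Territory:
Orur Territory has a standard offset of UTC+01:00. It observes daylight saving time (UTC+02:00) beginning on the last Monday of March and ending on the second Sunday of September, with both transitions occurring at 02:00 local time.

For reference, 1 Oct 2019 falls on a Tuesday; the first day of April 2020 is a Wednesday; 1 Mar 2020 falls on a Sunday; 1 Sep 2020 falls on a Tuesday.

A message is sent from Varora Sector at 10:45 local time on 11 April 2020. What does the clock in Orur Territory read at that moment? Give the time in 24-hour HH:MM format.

00:45

1 October 2019 is a Tuesday, so the first Sunday is October 6.
1 April 2020 is a Wednesday, so the first Sunday is April 5 and the second is April 12.
11 April 2020 falls between 6 October 2019 and 12 April 2020, so daylight saving is in effect and Varora Sector is at UTC+12:00.
10:45 Varora Sector − 12h = 22:45 UTC (rolling into the previous day, 10 April 2020).
1 March 2020 is a Sunday, so Mondays fall on 2, 9, 16, 23, 30; the last is March 30.
1 September 2020 is a Tuesday, so the first Sunday is September 6 and the second is September 13.
At the standard offset (UTC+01:00), 22:45 UTC + 1h = 23:45 Orur Territory standard time.
The standard-time date in Orur Territory, 10 April 2020, lies within the daylight-saving period (30 March – 13 September), so Orur Territory is on daylight time, UTC+02:00.
22:45 UTC + 2h = 00:45 Orur Territory (rolling into the next day, 11 April 2020).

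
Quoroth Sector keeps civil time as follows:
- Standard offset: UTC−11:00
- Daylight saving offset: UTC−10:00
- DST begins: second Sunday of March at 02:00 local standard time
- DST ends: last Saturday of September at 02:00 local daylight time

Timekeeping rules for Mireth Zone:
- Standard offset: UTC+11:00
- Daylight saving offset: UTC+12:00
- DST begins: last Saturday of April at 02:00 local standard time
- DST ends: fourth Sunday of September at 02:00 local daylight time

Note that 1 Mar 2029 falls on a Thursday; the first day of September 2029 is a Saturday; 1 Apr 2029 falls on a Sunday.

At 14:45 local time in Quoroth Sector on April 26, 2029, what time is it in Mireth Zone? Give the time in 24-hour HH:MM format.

1 March 2029 is a Thursday, so the first Sunday is March 4 and the second is March 11.
1 September 2029 is a Saturday, so Saturdays fall on 1, 8, 15, 22, 29; the last is September 29.
April 26, 2029 lies within the daylight-saving period (11 March – 29 September), so Quoroth Sector is on daylight time, UTC−10:00.
14:45 Quoroth Sector + 10h = 00:45 UTC (rolling into the next day, 27 April 2029).
1 April 2029 is a Sunday, so Saturdays fall on 7, 14, 21, 28; the last is April 28.
1 September 2029 is a Saturday, so the first Sunday is September 2 and the fourth is September 23.
At the standard offset (UTC+11:00), 00:45 UTC + 11h = 11:45 Mireth Zone standard time.
Daylight saving runs 28 April – 23 September; the standard-time date in Mireth Zone, April 27, 2029, is outside that window, so Mireth Zone is on standard time at UTC+11:00.
00:45 UTC + 11h = 11:45 Mireth Zone.

11:45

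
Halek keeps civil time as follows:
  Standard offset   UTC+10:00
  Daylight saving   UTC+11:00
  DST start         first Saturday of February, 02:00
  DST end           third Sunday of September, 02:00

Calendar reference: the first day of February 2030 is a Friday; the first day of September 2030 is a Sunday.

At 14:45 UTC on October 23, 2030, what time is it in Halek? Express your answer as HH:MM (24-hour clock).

00:45

1 February 2030 is a Friday, so the first Saturday is February 2.
1 September 2030 is a Sunday, so the first Sunday is September 1 and the third is September 15.
At the standard offset (UTC+10:00), 14:45 UTC + 10h = 00:45 Halek standard time (rolling into the next day, 24 October 2030).
The standard-time date in Halek, October 24, 2030, is outside the daylight-saving period (2 February – 15 September), so Halek is on standard time, UTC+10:00.
14:45 UTC + 10h = 00:45 local (rolling into the next day, 24 October 2030).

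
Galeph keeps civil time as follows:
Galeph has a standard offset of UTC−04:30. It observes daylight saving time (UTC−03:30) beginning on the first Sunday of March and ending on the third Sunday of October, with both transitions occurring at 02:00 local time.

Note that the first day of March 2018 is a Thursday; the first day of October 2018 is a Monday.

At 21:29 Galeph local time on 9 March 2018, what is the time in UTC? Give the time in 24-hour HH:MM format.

00:59

1 March 2018 is a Thursday, so the first Sunday is March 4.
1 October 2018 is a Monday, so the first Sunday is October 7 and the third is October 21.
Daylight saving runs 4 March – 21 October; 9 March 2018 is inside that window, so Galeph is at UTC−03:30.
21:29 local + 3h30m = 00:59 UTC (rolling into the next day, 10 March 2018).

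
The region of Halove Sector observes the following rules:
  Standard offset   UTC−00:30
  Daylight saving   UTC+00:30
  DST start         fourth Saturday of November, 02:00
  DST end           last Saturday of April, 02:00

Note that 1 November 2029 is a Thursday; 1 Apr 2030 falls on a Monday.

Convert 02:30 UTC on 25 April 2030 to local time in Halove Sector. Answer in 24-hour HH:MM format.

1 November 2029 is a Thursday, so the first Saturday is November 3 and the fourth is November 24.
1 April 2030 is a Monday, so Saturdays fall on 6, 13, 20, 27; the last is April 27.
At the standard offset (UTC−00:30), 02:30 UTC − 0h30m = 02:00 Halove Sector standard time.
The standard-time date in Halove Sector, 25 April 2030, lies within the daylight-saving period (24 November 2029 – 27 April 2030), so Halove Sector is on daylight time, UTC+00:30.
02:30 UTC + 0h30m = 03:00 local.

03:00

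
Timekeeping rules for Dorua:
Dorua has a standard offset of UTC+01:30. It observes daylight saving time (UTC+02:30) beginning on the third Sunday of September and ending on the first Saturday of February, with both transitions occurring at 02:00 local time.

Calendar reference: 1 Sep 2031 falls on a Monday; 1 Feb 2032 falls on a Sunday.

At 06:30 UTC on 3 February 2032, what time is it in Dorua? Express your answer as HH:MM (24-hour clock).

1 September 2031 is a Monday, so the first Sunday is September 7 and the third is September 21.
1 February 2032 is a Sunday, so the first Saturday is February 7.
At the standard offset (UTC+01:30), 06:30 UTC + 1h30m = 08:00 Dorua standard time.
Daylight saving runs 21 September 2031 – 7 February 2032; the standard-time date in Dorua, 3 February 2032, is inside that window, so Dorua is at UTC+02:30.
06:30 UTC + 2h30m = 09:00 local.

09:00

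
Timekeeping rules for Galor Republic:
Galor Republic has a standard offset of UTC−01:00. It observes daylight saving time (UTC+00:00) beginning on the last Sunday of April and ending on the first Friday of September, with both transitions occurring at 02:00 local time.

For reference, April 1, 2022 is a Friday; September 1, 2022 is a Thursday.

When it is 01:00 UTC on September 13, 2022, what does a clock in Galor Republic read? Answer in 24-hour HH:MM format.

00:00

1 April 2022 is a Friday, so Sundays fall on 3, 10, 17, 24; the last is April 24.
1 September 2022 is a Thursday, so the first Friday is September 2.
At the standard offset (UTC−01:00), 01:00 UTC − 1h = 00:00 Galor Republic standard time.
Daylight saving runs 24 April – 2 September; the standard-time date in Galor Republic, September 13, 2022, is outside that window, so Galor Republic is on standard time at UTC−01:00.
01:00 UTC − 1h = 00:00 local.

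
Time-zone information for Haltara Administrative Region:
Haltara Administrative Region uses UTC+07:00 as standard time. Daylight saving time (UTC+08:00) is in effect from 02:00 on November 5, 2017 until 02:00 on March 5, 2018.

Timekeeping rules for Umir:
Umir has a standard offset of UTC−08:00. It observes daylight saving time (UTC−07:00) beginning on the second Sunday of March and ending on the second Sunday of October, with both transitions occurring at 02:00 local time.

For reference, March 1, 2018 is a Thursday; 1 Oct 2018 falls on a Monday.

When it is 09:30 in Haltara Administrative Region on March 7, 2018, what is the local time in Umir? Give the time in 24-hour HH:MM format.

18:30

March 7, 2018 is outside the daylight-saving period (5 November 2017 – 5 March 2018), so Haltara Administrative Region is on standard time, UTC+07:00.
09:30 Haltara Administrative Region − 7h = 02:30 UTC.
1 March 2018 is a Thursday, so the first Sunday is March 4 and the second is March 11.
1 October 2018 is a Monday, so the first Sunday is October 7 and the second is October 14.
At the standard offset (UTC−08:00), 02:30 UTC − 8h = 18:30 Umir standard time (rolling into the previous day, 6 March 2018).
The standard-time date in Umir, March 6, 2018, does not fall between 11 March and 14 October, so daylight saving is not in effect and Umir is at UTC−08:00.
02:30 UTC − 8h = 18:30 Umir (rolling into the previous day, 6 March 2018).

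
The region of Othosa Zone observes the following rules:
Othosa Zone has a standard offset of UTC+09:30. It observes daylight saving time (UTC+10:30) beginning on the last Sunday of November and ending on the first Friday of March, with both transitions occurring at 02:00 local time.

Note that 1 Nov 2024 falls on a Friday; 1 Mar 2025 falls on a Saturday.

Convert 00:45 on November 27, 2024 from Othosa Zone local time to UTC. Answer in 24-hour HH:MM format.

1 November 2024 is a Friday, so Sundays fall on 3, 10, 17, 24; the last is November 24.
1 March 2025 is a Saturday, so the first Friday is March 7.
Daylight saving runs 24 November 2024 – 7 March 2025; November 27, 2024 is inside that window, so Othosa Zone is at UTC+10:30.
00:45 local − 10h30m = 14:15 UTC (rolling into the previous day, 26 November 2024).

14:15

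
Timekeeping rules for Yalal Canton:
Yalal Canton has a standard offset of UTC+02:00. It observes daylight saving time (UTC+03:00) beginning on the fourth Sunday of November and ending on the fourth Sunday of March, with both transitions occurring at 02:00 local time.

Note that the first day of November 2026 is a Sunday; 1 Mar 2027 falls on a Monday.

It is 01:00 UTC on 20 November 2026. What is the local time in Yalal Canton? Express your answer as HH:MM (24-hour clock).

1 November 2026 is a Sunday, so the first Sunday is November 1 and the fourth is November 22.
1 March 2027 is a Monday, so the first Sunday is March 7 and the fourth is March 28.
At the standard offset (UTC+02:00), 01:00 UTC + 2h = 03:00 Yalal Canton standard time.
The standard-time date in Yalal Canton, 20 November 2026, does not fall between 22 November 2026 and 28 March 2027, so daylight saving is not in effect and Yalal Canton is at UTC+02:00.
01:00 UTC + 2h = 03:00 local.

03:00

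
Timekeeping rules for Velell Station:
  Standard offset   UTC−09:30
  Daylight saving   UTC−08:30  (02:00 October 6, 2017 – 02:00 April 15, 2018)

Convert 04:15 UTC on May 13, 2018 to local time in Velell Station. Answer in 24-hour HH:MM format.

At the standard offset (UTC−09:30), 04:15 UTC − 9h30m = 18:45 Velell Station standard time (rolling into the previous day, 12 May 2018).
Daylight saving runs 6 October 2017 – 15 April 2018; the standard-time date in Velell Station, May 12, 2018, is outside that window, so Velell Station is on standard time at UTC−09:30.
04:15 UTC − 9h30m = 18:45 local (rolling into the previous day, 12 May 2018).

18:45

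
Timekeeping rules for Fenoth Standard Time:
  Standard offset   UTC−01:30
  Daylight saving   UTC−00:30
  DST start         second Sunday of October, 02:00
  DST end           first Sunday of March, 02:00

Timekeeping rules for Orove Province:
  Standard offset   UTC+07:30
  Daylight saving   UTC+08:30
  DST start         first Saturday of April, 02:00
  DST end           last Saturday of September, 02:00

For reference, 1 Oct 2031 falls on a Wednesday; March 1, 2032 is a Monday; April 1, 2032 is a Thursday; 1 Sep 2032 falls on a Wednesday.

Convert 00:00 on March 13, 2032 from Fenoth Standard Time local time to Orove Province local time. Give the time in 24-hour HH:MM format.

1 October 2031 is a Wednesday, so the first Sunday is October 5 and the second is October 12.
1 March 2032 is a Monday, so the first Sunday is March 7.
March 13, 2032 does not fall between 12 October 2031 and 7 March 2032, so daylight saving is not in effect and Fenoth Standard Time is at UTC−01:30.
00:00 Fenoth Standard Time + 1h30m = 01:30 UTC.
1 April 2032 is a Thursday, so the first Saturday is April 3.
1 September 2032 is a Wednesday, so Saturdays fall on 4, 11, 18, 25; the last is September 25.
At the standard offset (UTC+07:30), 01:30 UTC + 7h30m = 09:00 Orove Province standard time.
The standard-time date in Orove Province, March 13, 2032, is outside the daylight-saving period (3 April – 25 September), so Orove Province is on standard time, UTC+07:30.
01:30 UTC + 7h30m = 09:00 Orove Province.

09:00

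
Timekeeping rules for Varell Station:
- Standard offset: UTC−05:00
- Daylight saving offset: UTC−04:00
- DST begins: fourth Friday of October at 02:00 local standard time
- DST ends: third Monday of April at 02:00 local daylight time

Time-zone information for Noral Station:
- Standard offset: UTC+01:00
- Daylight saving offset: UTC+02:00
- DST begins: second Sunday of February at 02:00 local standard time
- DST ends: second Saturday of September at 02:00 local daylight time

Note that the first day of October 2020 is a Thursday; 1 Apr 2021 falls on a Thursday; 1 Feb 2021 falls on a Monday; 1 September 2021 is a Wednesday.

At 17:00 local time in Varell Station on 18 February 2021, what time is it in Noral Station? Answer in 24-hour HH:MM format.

23:00

1 October 2020 is a Thursday, so the first Friday is October 2 and the fourth is October 23.
1 April 2021 is a Thursday, so the first Monday is April 5 and the third is April 19.
18 February 2021 falls between 23 October 2020 and 19 April 2021, so daylight saving is in effect and Varell Station is at UTC−04:00.
17:00 Varell Station + 4h = 21:00 UTC.
1 February 2021 is a Monday, so the first Sunday is February 7 and the second is February 14.
1 September 2021 is a Wednesday, so the first Saturday is September 4 and the second is September 11.
At the standard offset (UTC+01:00), 21:00 UTC + 1h = 22:00 Noral Station standard time.
The standard-time date in Noral Station, 18 February 2021, lies within the daylight-saving period (14 February – 11 September), so Noral Station is on daylight time, UTC+02:00.
21:00 UTC + 2h = 23:00 Noral Station.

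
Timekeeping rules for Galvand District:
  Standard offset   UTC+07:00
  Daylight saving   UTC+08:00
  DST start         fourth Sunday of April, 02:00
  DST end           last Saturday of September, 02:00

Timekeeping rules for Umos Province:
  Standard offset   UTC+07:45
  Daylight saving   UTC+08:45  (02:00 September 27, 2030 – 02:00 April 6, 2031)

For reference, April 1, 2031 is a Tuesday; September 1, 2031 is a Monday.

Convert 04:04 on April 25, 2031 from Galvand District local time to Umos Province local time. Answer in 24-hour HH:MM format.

1 April 2031 is a Tuesday, so the first Sunday is April 6 and the fourth is April 27.
1 September 2031 is a Monday, so Saturdays fall on 6, 13, 20, 27; the last is September 27.
April 25, 2031 is outside the daylight-saving period (27 April – 27 September), so Galvand District is on standard time, UTC+07:00.
04:04 Galvand District − 7h = 21:04 UTC (rolling into the previous day, 24 April 2031).
At the standard offset (UTC+07:45), 21:04 UTC + 7h45m = 04:49 Umos Province standard time (rolling into the next day, 25 April 2031).
The standard-time date in Umos Province, April 25, 2031, does not fall between 27 September 2030 and 6 April 2031, so daylight saving is not in effect and Umos Province is at UTC+07:45.
21:04 UTC + 7h45m = 04:49 Umos Province (rolling into the next day, 25 April 2031).

04:49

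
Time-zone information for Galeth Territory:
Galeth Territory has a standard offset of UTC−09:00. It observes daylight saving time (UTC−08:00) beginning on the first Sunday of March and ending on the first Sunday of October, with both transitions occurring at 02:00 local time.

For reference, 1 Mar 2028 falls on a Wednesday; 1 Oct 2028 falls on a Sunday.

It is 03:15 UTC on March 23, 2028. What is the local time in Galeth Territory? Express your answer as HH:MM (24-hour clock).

19:15

1 March 2028 is a Wednesday, so the first Sunday is March 5.
1 October 2028 is a Sunday, so the first Sunday is October 1.
At the standard offset (UTC−09:00), 03:15 UTC − 9h = 18:15 Galeth Territory standard time (rolling into the previous day, 22 March 2028).
Daylight saving runs 5 March – 1 October; the standard-time date in Galeth Territory, March 22, 2028, is inside that window, so Galeth Territory is at UTC−08:00.
03:15 UTC − 8h = 19:15 local (rolling into the previous day, 22 March 2028).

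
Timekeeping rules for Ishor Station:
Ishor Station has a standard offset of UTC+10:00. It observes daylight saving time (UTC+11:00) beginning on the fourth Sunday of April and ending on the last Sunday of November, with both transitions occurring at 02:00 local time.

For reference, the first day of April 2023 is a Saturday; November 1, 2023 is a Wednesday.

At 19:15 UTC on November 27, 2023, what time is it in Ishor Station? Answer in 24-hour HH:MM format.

1 April 2023 is a Saturday, so the first Sunday is April 2 and the fourth is April 23.
1 November 2023 is a Wednesday, so Sundays fall on 5, 12, 19, 26; the last is November 26.
At the standard offset (UTC+10:00), 19:15 UTC + 10h = 05:15 Ishor Station standard time (rolling into the next day, 28 November 2023).
Daylight saving runs 23 April – 26 November; the standard-time date in Ishor Station, November 28, 2023, is outside that window, so Ishor Station is on standard time at UTC+10:00.
19:15 UTC + 10h = 05:15 local (rolling into the next day, 28 November 2023).

05:15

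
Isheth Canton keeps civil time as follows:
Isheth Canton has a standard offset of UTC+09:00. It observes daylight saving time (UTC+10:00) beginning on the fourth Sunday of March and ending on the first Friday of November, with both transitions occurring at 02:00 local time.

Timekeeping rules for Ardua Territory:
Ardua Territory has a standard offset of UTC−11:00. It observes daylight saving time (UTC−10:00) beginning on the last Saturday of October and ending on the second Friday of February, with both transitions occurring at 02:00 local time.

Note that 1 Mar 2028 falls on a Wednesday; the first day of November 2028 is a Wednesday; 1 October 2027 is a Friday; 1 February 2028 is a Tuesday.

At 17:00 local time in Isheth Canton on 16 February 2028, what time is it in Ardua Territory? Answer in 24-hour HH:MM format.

1 March 2028 is a Wednesday, so the first Sunday is March 5 and the fourth is March 26.
1 November 2028 is a Wednesday, so the first Friday is November 3.
16 February 2028 does not fall between 26 March and 3 November, so daylight saving is not in effect and Isheth Canton is at UTC+09:00.
17:00 Isheth Canton − 9h = 08:00 UTC.
1 October 2027 is a Friday, so Saturdays fall on 2, 9, 16, 23, 30; the last is October 30.
1 February 2028 is a Tuesday, so the first Friday is February 4 and the second is February 11.
At the standard offset (UTC−11:00), 08:00 UTC − 11h = 21:00 Ardua Territory standard time (rolling into the previous day, 15 February 2028).
Daylight saving runs 30 October 2027 – 11 February 2028; the standard-time date in Ardua Territory, 15 February 2028, is outside that window, so Ardua Territory is on standard time at UTC−11:00.
08:00 UTC − 11h = 21:00 Ardua Territory (rolling into the previous day, 15 February 2028).

21:00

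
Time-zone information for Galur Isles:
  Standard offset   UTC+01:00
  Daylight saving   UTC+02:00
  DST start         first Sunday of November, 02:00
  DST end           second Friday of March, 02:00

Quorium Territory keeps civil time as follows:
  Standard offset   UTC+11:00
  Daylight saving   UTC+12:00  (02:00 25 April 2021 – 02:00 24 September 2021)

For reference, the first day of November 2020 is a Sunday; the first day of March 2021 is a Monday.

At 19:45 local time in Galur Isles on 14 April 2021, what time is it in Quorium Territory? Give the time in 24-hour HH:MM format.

1 November 2020 is a Sunday, so the first Sunday is November 1.
1 March 2021 is a Monday, so the first Friday is March 5 and the second is March 12.
14 April 2021 does not fall between 1 November 2020 and 12 March 2021, so daylight saving is not in effect and Galur Isles is at UTC+01:00.
19:45 Galur Isles − 1h = 18:45 UTC.
At the standard offset (UTC+11:00), 18:45 UTC + 11h = 05:45 Quorium Territory standard time (rolling into the next day, 15 April 2021).
The standard-time date in Quorium Territory, 15 April 2021, is outside the daylight-saving period (25 April – 24 September), so Quorium Territory is on standard time, UTC+11:00.
18:45 UTC + 11h = 05:45 Quorium Territory (rolling into the next day, 15 April 2021).

05:45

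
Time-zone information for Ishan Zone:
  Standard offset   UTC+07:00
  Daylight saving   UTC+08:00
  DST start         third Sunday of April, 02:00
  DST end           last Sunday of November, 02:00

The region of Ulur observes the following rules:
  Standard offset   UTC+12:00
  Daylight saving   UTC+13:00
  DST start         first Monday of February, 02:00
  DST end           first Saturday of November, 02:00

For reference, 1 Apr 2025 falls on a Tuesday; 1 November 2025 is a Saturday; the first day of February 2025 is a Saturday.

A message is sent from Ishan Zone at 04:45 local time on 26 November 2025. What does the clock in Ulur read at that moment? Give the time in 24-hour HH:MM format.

1 April 2025 is a Tuesday, so the first Sunday is April 6 and the third is April 20.
1 November 2025 is a Saturday, so Sundays fall on 2, 9, 16, 23, 30; the last is November 30.
26 November 2025 falls between 20 April and 30 November, so daylight saving is in effect and Ishan Zone is at UTC+08:00.
04:45 Ishan Zone − 8h = 20:45 UTC (rolling into the previous day, 25 November 2025).
1 February 2025 is a Saturday, so the first Monday is February 3.
1 November 2025 is a Saturday, so the first Saturday is November 1.
At the standard offset (UTC+12:00), 20:45 UTC + 12h = 08:45 Ulur standard time (rolling into the next day, 26 November 2025).
The standard-time date in Ulur, 26 November 2025, is outside the daylight-saving period (3 February – 1 November), so Ulur is on standard time, UTC+12:00.
20:45 UTC + 12h = 08:45 Ulur (rolling into the next day, 26 November 2025).

08:45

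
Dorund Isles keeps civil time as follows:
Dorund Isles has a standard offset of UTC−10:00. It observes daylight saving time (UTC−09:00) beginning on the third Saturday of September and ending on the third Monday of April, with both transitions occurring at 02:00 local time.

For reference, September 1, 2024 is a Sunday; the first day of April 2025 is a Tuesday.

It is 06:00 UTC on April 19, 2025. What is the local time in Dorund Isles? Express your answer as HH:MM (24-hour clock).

21:00

1 September 2024 is a Sunday, so the first Saturday is September 7 and the third is September 21.
1 April 2025 is a Tuesday, so the first Monday is April 7 and the third is April 21.
At the standard offset (UTC−10:00), 06:00 UTC − 10h = 20:00 Dorund Isles standard time (rolling into the previous day, 18 April 2025).
The standard-time date in Dorund Isles, April 18, 2025, lies within the daylight-saving period (21 September 2024 – 21 April 2025), so Dorund Isles is on daylight time, UTC−09:00.
06:00 UTC − 9h = 21:00 local (rolling into the previous day, 18 April 2025).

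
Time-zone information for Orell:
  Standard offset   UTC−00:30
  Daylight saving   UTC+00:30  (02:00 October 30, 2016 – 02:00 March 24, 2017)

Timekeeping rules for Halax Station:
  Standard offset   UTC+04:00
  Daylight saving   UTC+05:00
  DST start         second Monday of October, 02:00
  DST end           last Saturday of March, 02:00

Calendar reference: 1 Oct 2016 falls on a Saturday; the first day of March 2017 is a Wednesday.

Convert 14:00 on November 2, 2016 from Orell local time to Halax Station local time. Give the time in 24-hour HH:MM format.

Daylight saving runs 30 October 2016 – 24 March 2017; November 2, 2016 is inside that window, so Orell is at UTC+00:30.
14:00 Orell − 0h30m = 13:30 UTC.
1 October 2016 is a Saturday, so the first Monday is October 3 and the second is October 10.
1 March 2017 is a Wednesday, so Saturdays fall on 4, 11, 18, 25; the last is March 25.
At the standard offset (UTC+04:00), 13:30 UTC + 4h = 17:30 Halax Station standard time.
The standard-time date in Halax Station, November 2, 2016, lies within the daylight-saving period (10 October 2016 – 25 March 2017), so Halax Station is on daylight time, UTC+05:00.
13:30 UTC + 5h = 18:30 Halax Station.

18:30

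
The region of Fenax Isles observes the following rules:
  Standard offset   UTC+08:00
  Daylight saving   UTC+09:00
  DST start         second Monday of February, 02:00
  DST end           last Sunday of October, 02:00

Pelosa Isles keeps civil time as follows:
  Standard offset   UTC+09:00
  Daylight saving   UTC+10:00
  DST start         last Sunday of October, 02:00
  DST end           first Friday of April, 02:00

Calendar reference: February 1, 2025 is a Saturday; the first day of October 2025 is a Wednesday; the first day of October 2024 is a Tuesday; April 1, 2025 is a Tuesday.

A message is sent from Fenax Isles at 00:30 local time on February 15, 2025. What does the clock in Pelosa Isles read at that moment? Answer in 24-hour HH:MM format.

01:30

1 February 2025 is a Saturday, so the first Monday is February 3 and the second is February 10.
1 October 2025 is a Wednesday, so Sundays fall on 5, 12, 19, 26; the last is October 26.
Daylight saving runs 10 February – 26 October; February 15, 2025 is inside that window, so Fenax Isles is at UTC+09:00.
00:30 Fenax Isles − 9h = 15:30 UTC (rolling into the previous day, 14 February 2025).
1 October 2024 is a Tuesday, so Sundays fall on 6, 13, 20, 27; the last is October 27.
1 April 2025 is a Tuesday, so the first Friday is April 4.
At the standard offset (UTC+09:00), 15:30 UTC + 9h = 00:30 Pelosa Isles standard time (rolling into the next day, 15 February 2025).
The standard-time date in Pelosa Isles, February 15, 2025, falls between 27 October 2024 and 4 April 2025, so daylight saving is in effect and Pelosa Isles is at UTC+10:00.
15:30 UTC + 10h = 01:30 Pelosa Isles (rolling into the next day, 15 February 2025).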